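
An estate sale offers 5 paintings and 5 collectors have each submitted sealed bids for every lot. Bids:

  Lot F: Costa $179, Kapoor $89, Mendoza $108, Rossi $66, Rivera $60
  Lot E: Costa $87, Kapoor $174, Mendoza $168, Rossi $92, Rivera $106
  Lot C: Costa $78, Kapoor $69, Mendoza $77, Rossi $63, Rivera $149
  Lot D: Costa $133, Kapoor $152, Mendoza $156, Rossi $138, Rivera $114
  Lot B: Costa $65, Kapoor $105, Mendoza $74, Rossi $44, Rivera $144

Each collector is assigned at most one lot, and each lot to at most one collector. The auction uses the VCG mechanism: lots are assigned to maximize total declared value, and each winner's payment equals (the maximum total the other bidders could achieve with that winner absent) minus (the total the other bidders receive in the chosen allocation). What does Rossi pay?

Rossi pays $57.

Efficient allocation: Costa→Lot F ($179), Kapoor→Lot B ($105), Mendoza→Lot E ($168), Rossi→Lot D ($138), Rivera→Lot C ($149); total welfare W = $739.
Rossi receives Lot D at value $138, so the others get W − 138 = $601.
Without Rossi: best allocation of the remaining 4 bidders over all 5 lots is Costa→Lot F ($179), Kapoor→Lot E ($174), Mendoza→Lot D ($156), Rivera→Lot C ($149), total $658.
VCG payment = (others' best without Rossi) − (others' welfare with Rossi) = 658 − 601 = $57.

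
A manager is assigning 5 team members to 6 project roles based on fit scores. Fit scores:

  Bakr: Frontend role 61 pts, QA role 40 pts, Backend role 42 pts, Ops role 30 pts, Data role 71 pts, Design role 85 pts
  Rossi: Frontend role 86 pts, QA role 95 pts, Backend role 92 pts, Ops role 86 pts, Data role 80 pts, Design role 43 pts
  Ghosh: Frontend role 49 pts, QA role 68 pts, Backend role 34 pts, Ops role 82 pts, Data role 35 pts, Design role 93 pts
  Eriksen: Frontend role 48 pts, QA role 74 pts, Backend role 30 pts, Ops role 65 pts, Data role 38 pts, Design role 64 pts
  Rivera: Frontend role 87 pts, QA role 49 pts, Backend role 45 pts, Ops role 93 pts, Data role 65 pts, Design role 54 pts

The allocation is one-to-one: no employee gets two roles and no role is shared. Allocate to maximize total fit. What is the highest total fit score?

Max total: 423 pts

This is the linear assignment problem.
Optimal: Bakr→Data role (71 pts), Rossi→Backend role (92 pts), Ghosh→Design role (93 pts), Eriksen→QA role (74 pts), Rivera→Ops role (93 pts) — total 71+92+93+74+93 = 423 pts.
Max-entry greedy (repeatedly take the single best remaining cell) gives 400 pts, worse by 23.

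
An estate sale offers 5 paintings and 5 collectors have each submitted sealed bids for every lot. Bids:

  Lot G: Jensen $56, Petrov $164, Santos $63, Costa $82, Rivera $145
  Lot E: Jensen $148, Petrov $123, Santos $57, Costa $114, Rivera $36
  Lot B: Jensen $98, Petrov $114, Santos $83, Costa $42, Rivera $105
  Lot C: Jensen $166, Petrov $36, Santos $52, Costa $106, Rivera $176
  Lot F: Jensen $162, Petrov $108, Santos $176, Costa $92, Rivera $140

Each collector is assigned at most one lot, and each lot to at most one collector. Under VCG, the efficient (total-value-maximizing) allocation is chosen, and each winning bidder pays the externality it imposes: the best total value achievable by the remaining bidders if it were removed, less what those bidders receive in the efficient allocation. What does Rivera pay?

Efficient allocation: Jensen→Lot B ($98), Petrov→Lot G ($164), Santos→Lot F ($176), Costa→Lot E ($114), Rivera→Lot C ($176); total welfare W = $728.
Rivera receives Lot C at value $176, so the others get W − 176 = $552.
Without Rivera: best allocation of the remaining 4 bidders over all 5 lots is Jensen→Lot C ($166), Petrov→Lot G ($164), Santos→Lot F ($176), Costa→Lot E ($114), total $620.
VCG payment = (others' best without Rivera) − (others' welfare with Rivera) = 620 − 552 = $68.

Rivera pays $68.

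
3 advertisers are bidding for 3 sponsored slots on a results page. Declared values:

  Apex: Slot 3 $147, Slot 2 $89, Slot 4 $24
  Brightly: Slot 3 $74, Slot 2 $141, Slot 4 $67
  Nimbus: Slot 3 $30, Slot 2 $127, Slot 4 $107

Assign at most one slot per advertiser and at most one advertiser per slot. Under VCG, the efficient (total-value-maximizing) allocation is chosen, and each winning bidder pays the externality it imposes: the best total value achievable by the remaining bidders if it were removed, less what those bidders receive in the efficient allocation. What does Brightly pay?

Efficient allocation: Apex→Slot 3 ($147), Brightly→Slot 2 ($141), Nimbus→Slot 4 ($107); total welfare W = $395.
Brightly receives Slot 2 at value $141, so the others get W − 141 = $254.
Without Brightly: best allocation of the remaining 2 bidders over all 3 slots is Apex→Slot 3 ($147), Nimbus→Slot 2 ($127), total $274.
VCG payment = (others' best without Brightly) − (others' welfare with Brightly) = 274 − 254 = $20.

Brightly pays $20.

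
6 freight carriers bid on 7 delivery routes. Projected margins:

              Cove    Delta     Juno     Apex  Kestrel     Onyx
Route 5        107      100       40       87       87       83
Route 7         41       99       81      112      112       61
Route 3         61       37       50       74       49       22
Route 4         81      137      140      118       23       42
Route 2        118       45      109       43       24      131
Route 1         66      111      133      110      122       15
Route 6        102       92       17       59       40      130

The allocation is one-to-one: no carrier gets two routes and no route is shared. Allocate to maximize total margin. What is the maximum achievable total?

Max total: $722k

Treat this as an assignment problem: match each carrier to one route.
Optimal: Cove→Route 2 ($118k), Delta→Route 5 ($100k), Juno→Route 4 ($140k), Apex→Route 7 ($112k), Kestrel→Route 1 ($122k), Onyx→Route 6 ($130k) — total 118+100+140+112+122+130 = $722k.
Max-entry greedy (repeatedly take the single best remaining cell) gives $704k, worse by 18.
Swapping Kestrel↔Juno (Kestrel→Route 4 $23k, Juno→Route 1 $133k) loses 106.
No other one-to-one assignment exceeds $722k.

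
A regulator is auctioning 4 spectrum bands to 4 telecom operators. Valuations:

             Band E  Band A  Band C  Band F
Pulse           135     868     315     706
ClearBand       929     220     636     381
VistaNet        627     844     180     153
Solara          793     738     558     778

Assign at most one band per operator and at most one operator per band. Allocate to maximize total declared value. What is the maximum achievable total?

Max total: $3037M

Optimal: Pulse→Band F ($706M), ClearBand→Band E ($929M), VistaNet→Band A ($844M), Solara→Band C ($558M) — total 706+929+844+558 = $3037M.
Row-greedy (each operator in turn takes its best remaining band) gives $2755M, worse by 282.
Swapping ClearBand↔Pulse (ClearBand→Band F $381M, Pulse→Band E $135M) loses 1119.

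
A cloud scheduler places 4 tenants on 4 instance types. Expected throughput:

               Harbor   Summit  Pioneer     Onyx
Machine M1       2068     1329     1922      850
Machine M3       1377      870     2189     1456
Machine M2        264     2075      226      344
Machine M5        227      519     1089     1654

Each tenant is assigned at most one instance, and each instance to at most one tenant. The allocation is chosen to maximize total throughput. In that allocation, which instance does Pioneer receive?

Pioneer receives Machine M3.

Treat this as an assignment problem: match each tenant to one instance.
Optimal: Harbor→Machine M1 (2068 ops/s), Summit→Machine M2 (2075 ops/s), Pioneer→Machine M3 (2189 ops/s), Onyx→Machine M5 (1654 ops/s) — total 2068+2075+2189+1654 = 7986 ops/s.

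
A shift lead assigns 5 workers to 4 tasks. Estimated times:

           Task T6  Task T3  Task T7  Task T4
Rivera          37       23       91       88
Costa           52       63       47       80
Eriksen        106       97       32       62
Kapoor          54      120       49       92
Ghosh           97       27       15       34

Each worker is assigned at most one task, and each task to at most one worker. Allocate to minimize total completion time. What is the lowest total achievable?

Optimal: Costa→Task T6 (52 min), Rivera→Task T3 (23 min), Eriksen→Task T7 (32 min), Ghosh→Task T4 (34 min) — total 52+23+32+34 = 141 min.
Row-greedy (each worker in turn takes its cheapest remaining task) gives 186 min, worse by 45.
Next-best assignment: Kapoor→Task T6, Rivera→Task T3, Eriksen→Task T7, Ghosh→Task T4 = 143 min.

Minimum total: 141 min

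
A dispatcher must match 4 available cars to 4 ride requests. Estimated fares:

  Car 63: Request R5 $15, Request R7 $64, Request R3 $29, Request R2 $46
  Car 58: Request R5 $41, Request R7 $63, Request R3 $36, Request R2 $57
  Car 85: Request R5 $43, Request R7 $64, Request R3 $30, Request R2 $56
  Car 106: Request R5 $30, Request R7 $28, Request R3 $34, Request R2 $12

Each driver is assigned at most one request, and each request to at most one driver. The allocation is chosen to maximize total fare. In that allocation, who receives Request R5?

Optimal: Car 63→Request R7 ($64), Car 58→Request R2 ($57), Car 85→Request R5 ($43), Car 106→Request R3 ($34) — total 64+57+43+34 = $198.
Column-greedy (each request in turn goes to its best remaining driver) gives $155, worse by 43.
Swapping Car 85↔Car 63 (Car 85→Request R7 $64, Car 63→Request R5 $15) loses 28.
Car 85's own top request is Request R7 ($64), but forcing Car 85→Request R7 and reassigning the rest optimally gives only $185 — worse by 13.

Car 85 receives Request R5.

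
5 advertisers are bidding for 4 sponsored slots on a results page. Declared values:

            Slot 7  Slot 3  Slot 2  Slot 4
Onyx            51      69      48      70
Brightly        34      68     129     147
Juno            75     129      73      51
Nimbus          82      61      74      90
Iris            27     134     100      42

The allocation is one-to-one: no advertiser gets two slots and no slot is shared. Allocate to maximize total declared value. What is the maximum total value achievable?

Max total: $458

Optimal: Nimbus→Slot 7 ($82), Juno→Slot 3 ($129), Iris→Slot 2 ($100), Brightly→Slot 4 ($147) — total 82+129+100+147 = $458.
Column-greedy (each slot in turn goes to its best remaining advertiser) gives $415, worse by 43.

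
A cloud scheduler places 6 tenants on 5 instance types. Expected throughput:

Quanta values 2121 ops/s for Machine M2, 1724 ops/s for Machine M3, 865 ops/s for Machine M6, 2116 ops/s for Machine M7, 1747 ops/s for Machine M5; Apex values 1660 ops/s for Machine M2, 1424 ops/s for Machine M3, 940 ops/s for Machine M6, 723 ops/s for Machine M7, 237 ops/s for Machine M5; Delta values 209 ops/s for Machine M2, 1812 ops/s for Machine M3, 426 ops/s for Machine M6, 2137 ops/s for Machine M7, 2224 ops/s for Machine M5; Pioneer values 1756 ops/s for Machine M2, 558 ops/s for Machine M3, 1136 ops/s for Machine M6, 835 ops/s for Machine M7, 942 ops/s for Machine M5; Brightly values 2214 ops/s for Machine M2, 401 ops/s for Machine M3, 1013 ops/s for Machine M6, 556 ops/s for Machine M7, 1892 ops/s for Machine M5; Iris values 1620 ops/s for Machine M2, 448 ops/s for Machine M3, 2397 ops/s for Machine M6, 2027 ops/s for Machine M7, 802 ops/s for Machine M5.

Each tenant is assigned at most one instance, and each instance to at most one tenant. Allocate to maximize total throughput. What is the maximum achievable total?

Optimal: Brightly→Machine M2 (2214 ops/s), Apex→Machine M3 (1424 ops/s), Iris→Machine M6 (2397 ops/s), Quanta→Machine M7 (2116 ops/s), Delta→Machine M5 (2224 ops/s) — total 2214+1424+2397+2116+2224 = 10375 ops/s.
Row-greedy (each tenant in turn takes its best remaining instance) gives 7461 ops/s, worse by 2914.
Next-best assignment: Pioneer→Machine M2, Delta→Machine M3, Iris→Machine M6, Quanta→Machine M7, Brightly→Machine M5 = 9973 ops/s.
No other one-to-one assignment exceeds 10375 ops/s.

Maximum total: 10375 ops/s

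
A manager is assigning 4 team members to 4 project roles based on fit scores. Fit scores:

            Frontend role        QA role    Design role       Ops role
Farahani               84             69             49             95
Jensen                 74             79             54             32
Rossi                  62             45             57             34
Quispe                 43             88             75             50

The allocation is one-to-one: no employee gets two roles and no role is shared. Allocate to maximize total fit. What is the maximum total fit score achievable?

Max total: 314 pts

This is the linear assignment problem.
Optimal: Farahani→Ops role (95 pts), Jensen→Frontend role (74 pts), Rossi→Design role (57 pts), Quispe→QA role (88 pts) — total 95+74+57+88 = 314 pts.
Row-greedy (each employee in turn takes its best remaining role) gives 311 pts, worse by 3.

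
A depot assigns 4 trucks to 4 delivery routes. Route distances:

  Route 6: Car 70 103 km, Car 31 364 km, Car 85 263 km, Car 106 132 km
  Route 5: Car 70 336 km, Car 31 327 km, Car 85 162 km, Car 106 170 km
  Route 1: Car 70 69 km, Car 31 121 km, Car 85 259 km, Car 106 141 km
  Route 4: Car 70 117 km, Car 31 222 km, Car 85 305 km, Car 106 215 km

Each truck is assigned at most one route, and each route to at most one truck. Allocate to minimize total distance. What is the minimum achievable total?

Optimal: Car 70→Route 4 (117 km), Car 31→Route 1 (121 km), Car 85→Route 5 (162 km), Car 106→Route 6 (132 km) — total 117+121+162+132 = 532 km.
Min-entry greedy (repeatedly take the single cheapest remaining cell) gives 585 km, worse by 53.

Min total: 532 km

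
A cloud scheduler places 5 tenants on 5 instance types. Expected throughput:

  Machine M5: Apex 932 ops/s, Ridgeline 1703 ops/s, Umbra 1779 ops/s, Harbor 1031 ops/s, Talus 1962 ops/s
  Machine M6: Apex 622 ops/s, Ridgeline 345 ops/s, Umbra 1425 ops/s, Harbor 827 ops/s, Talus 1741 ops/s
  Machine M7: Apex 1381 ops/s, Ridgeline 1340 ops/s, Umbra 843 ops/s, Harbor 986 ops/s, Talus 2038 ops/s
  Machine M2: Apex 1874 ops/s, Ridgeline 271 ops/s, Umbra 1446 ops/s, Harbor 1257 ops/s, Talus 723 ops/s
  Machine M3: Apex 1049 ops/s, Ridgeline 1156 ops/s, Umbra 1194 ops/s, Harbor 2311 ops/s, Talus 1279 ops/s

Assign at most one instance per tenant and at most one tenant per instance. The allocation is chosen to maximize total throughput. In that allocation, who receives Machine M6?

Umbra receives Machine M6.

Optimal: Apex→Machine M2 (1874 ops/s), Ridgeline→Machine M5 (1703 ops/s), Umbra→Machine M6 (1425 ops/s), Harbor→Machine M3 (2311 ops/s), Talus→Machine M7 (2038 ops/s) — total 1874+1703+1425+2311+2038 = 9351 ops/s.
Column-greedy (each instance in turn goes to its best remaining tenant) gives 7181 ops/s, worse by 2170.
Next-best assignment: Apex→Machine M2, Ridgeline→Machine M7, Umbra→Machine M5, Harbor→Machine M3, Talus→Machine M6 = 9045 ops/s.
Umbra's own top instance is Machine M5 (1779 ops/s), but forcing Umbra→Machine M5 and reassigning the rest optimally gives only 9045 ops/s — worse by 306.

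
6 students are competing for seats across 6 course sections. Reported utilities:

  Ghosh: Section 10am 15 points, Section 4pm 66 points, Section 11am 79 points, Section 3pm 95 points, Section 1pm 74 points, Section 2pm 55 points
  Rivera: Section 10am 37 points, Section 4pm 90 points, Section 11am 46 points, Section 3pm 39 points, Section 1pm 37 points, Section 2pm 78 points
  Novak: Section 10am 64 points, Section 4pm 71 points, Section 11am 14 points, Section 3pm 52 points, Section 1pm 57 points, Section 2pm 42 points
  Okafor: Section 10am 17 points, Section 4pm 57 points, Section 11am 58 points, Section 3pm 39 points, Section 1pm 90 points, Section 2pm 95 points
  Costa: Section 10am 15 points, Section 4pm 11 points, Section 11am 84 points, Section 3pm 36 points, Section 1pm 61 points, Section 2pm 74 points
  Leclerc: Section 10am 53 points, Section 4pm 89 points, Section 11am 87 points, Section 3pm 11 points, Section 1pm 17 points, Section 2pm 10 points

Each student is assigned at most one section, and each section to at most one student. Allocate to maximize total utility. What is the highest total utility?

Maximum total: 500 points

Optimal: Ghosh→Section 3pm (95 points), Rivera→Section 4pm (90 points), Novak→Section 10am (64 points), Okafor→Section 1pm (90 points), Costa→Section 2pm (74 points), Leclerc→Section 11am (87 points) — total 95+90+64+90+74+87 = 500 points.
Row-greedy (each student in turn takes its best remaining section) gives 445 points, worse by 55.
Swapping Leclerc↔Okafor (Leclerc→Section 1pm 17 points, Okafor→Section 11am 58 points) loses 102.
No other one-to-one assignment exceeds 500 points.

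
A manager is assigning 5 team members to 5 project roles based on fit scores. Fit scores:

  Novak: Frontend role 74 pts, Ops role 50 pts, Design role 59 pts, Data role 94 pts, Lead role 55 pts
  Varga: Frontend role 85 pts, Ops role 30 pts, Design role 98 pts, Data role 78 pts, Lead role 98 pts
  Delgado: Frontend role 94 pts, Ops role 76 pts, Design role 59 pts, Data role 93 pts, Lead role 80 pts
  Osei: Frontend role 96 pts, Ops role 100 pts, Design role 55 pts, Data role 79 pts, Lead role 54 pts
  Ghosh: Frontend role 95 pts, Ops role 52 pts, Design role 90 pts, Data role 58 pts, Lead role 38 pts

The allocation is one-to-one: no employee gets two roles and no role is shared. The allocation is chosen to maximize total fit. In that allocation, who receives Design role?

Ghosh receives Design role.

Optimal: Novak→Data role (94 pts), Varga→Lead role (98 pts), Delgado→Frontend role (94 pts), Osei→Ops role (100 pts), Ghosh→Design role (90 pts) — total 94+98+94+100+90 = 476 pts.
Column-greedy (each role in turn goes to its best remaining employee) gives 402 pts, worse by 74.
No other one-to-one assignment exceeds 476 pts.
Ghosh's own top role is Frontend role (95 pts), but forcing Ghosh→Frontend role and reassigning the rest optimally gives only 467 pts — worse by 9.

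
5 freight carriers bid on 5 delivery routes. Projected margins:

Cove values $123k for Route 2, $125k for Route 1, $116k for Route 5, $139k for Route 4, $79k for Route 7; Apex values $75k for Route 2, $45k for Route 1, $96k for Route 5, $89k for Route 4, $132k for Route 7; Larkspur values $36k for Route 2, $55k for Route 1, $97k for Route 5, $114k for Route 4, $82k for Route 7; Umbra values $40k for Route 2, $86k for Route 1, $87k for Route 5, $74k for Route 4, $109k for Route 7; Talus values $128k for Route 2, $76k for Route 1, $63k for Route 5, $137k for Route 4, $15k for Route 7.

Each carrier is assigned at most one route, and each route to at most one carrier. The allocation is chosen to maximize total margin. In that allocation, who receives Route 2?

Talus receives Route 2.

Treat this as an assignment problem: match each carrier to one route.
Optimal: Cove→Route 1 ($125k), Apex→Route 7 ($132k), Larkspur→Route 4 ($114k), Umbra→Route 5 ($87k), Talus→Route 2 ($128k) — total 125+132+114+87+128 = $586k.
Swapping Umbra↔Apex (Umbra→Route 7 $109k, Apex→Route 5 $96k) loses 14.
Checked against all permutations: $586k is optimal.
Talus's own top route is Route 4 ($137k), but forcing Talus→Route 4 and reassigning the rest optimally gives only $575k — worse by 11.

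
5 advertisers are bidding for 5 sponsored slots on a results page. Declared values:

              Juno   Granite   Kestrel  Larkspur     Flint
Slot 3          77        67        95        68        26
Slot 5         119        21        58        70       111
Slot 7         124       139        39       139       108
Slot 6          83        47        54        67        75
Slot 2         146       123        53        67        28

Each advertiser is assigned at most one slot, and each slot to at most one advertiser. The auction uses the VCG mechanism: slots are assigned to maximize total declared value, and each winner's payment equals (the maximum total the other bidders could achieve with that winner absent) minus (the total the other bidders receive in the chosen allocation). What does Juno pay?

Juno pays $56.

Efficient allocation: Juno→Slot 2 ($146), Granite→Slot 7 ($139), Kestrel→Slot 3 ($95), Larkspur→Slot 6 ($67), Flint→Slot 5 ($111); total welfare W = $558.
Juno receives Slot 2 at value $146, so the others get W − 146 = $412.
Without Juno: best allocation of the remaining 4 bidders over all 5 slots is Granite→Slot 2 ($123), Kestrel→Slot 3 ($95), Larkspur→Slot 7 ($139), Flint→Slot 5 ($111), total $468.
VCG payment = (others' best without Juno) − (others' welfare with Juno) = 468 − 412 = $56.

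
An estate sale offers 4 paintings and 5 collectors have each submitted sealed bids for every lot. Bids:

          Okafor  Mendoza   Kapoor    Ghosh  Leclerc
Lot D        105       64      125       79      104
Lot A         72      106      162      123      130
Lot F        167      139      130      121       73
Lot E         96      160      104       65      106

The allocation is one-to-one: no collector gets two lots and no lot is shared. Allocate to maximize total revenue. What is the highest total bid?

Optimal: Leclerc→Lot D ($104), Kapoor→Lot A ($162), Okafor→Lot F ($167), Mendoza→Lot E ($160) — total 104+162+167+160 = $593.
Row-greedy (each collector in turn takes its best remaining lot) gives $568, worse by 25.

Max total: $593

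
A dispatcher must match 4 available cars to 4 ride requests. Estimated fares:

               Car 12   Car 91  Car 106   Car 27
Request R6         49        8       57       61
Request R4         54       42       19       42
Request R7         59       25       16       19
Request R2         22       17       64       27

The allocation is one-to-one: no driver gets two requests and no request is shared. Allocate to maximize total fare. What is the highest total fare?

Max total: $226

This is a one-to-one assignment (maximum-weight bipartite matching).
Optimal: Car 12→Request R7 ($59), Car 91→Request R4 ($42), Car 106→Request R2 ($64), Car 27→Request R6 ($61) — total 59+42+64+61 = $226.
Column-greedy (each request in turn goes to its best remaining driver) gives $204, worse by 22.
Swapping Car 12↔Car 91 (Car 12→Request R4 $54, Car 91→Request R7 $25) loses 22.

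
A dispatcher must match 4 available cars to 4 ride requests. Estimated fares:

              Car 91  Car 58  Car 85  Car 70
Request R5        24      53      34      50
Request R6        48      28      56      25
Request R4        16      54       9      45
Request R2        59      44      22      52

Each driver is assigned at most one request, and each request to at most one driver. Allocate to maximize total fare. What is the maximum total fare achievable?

This is the linear assignment problem.
Optimal: Car 91→Request R2 ($59), Car 58→Request R4 ($54), Car 85→Request R6 ($56), Car 70→Request R5 ($50) — total 59+54+56+50 = $219.
Column-greedy (each request in turn goes to its best remaining driver) gives $213, worse by 6.
Next-best assignment: Car 91→Request R2, Car 58→Request R5, Car 85→Request R6, Car 70→Request R4 = $213.
Every other assignment is strictly worse.

Maximum total: $219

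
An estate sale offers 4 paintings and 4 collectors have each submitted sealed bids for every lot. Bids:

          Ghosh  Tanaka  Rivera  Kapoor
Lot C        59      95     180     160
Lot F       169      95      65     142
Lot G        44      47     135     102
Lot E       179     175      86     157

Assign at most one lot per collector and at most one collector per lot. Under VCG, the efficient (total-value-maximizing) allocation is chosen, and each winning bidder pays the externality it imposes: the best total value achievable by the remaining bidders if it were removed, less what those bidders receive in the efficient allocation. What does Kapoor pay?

Efficient allocation: Ghosh→Lot F ($169), Tanaka→Lot E ($175), Rivera→Lot G ($135), Kapoor→Lot C ($160); total welfare W = $639.
Kapoor receives Lot C at value $160, so the others get W − 160 = $479.
Without Kapoor: best allocation of the remaining 3 bidders over all 4 lots is Ghosh→Lot F ($169), Tanaka→Lot E ($175), Rivera→Lot C ($180), total $524.
VCG payment = (others' best without Kapoor) − (others' welfare with Kapoor) = 524 − 479 = $45.

Kapoor pays $45.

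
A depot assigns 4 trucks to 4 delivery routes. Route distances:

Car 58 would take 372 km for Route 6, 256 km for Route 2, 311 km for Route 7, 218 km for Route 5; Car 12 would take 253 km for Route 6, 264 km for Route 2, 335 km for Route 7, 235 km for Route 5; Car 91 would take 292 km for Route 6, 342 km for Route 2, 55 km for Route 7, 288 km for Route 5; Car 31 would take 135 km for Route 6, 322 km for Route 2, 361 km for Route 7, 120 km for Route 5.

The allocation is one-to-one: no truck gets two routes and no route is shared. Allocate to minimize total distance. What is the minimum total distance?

Min total: 672 km

Optimal: Car 58→Route 5 (218 km), Car 12→Route 2 (264 km), Car 91→Route 7 (55 km), Car 31→Route 6 (135 km) — total 218+264+55+135 = 672 km.
Column-greedy (each route in turn goes to its cheapest remaining truck) gives 681 km, worse by 9.
No other one-to-one assignment undercuts 672 km.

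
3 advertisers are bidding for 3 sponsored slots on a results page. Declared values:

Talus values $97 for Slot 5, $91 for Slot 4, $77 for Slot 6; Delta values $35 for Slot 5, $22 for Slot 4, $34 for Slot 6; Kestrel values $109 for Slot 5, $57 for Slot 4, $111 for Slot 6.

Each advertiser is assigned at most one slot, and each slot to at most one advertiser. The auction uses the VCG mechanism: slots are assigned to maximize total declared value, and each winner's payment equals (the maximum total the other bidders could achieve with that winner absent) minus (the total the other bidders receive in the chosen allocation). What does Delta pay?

Delta pays $6.

Efficient allocation: Talus→Slot 4 ($91), Delta→Slot 5 ($35), Kestrel→Slot 6 ($111); total welfare W = $237.
Delta receives Slot 5 at value $35, so the others get W − 35 = $202.
Without Delta: best allocation of the remaining 2 bidders over all 3 slots is Talus→Slot 5 ($97), Kestrel→Slot 6 ($111), total $208.
VCG payment = (others' best without Delta) − (others' welfare with Delta) = 208 − 202 = $6.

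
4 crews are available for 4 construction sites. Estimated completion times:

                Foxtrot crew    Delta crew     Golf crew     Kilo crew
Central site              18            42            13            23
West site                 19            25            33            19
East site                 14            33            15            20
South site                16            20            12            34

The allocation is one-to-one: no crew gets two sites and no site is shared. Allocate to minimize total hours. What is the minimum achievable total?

Optimal: Foxtrot crew→East site (14 hours), Delta crew→South site (20 hours), Golf crew→Central site (13 hours), Kilo crew→West site (19 hours) — total 14+20+13+19 = 66 hours.
Column-greedy (each site in turn goes to its cheapest remaining crew) gives 72 hours, worse by 6.

Min total: 66 hours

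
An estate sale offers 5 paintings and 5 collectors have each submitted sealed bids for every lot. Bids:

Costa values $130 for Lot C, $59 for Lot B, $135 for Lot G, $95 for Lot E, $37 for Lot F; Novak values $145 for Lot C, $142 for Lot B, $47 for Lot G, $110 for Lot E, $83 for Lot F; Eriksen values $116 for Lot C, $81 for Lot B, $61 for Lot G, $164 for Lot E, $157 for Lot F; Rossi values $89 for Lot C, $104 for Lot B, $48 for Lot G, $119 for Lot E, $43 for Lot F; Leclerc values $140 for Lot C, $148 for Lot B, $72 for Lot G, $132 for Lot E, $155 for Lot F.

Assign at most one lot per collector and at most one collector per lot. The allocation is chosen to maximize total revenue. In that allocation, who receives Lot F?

Treat this as an assignment problem: match each collector to one lot.
Optimal: Costa→Lot G ($135), Novak→Lot C ($145), Eriksen→Lot F ($157), Rossi→Lot E ($119), Leclerc→Lot B ($148) — total 135+145+157+119+148 = $704.
Row-greedy (each collector in turn takes its best remaining lot) gives $703, worse by 1.
Next-best assignment: Costa→Lot G, Novak→Lot C, Eriksen→Lot E, Rossi→Lot B, Leclerc→Lot F = $703.
Checked against all permutations: $704 is optimal.
Eriksen's own top lot is Lot E ($164), but forcing Eriksen→Lot E and reassigning the rest optimally gives only $703 — worse by 1.

Eriksen receives Lot F.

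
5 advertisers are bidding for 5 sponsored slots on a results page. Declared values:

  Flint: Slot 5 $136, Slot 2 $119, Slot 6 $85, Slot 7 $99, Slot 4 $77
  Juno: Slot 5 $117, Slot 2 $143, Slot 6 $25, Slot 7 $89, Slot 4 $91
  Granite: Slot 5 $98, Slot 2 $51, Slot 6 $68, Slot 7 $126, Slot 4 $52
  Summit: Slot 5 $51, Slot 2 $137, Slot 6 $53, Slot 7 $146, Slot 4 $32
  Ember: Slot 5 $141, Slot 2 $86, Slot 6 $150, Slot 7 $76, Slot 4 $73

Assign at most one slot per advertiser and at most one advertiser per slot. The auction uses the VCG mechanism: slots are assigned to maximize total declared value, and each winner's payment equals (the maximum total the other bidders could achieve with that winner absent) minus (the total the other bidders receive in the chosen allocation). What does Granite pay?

Granite pays $61.

Efficient allocation: Flint→Slot 5 ($136), Juno→Slot 4 ($91), Granite→Slot 7 ($126), Summit→Slot 2 ($137), Ember→Slot 6 ($150); total welfare W = $640.
Granite receives Slot 7 at value $126, so the others get W − 126 = $514.
Without Granite: best allocation of the remaining 4 bidders over all 5 slots is Flint→Slot 5 ($136), Juno→Slot 2 ($143), Summit→Slot 7 ($146), Ember→Slot 6 ($150), total $575.
VCG payment = (others' best without Granite) − (others' welfare with Granite) = 575 − 514 = $61.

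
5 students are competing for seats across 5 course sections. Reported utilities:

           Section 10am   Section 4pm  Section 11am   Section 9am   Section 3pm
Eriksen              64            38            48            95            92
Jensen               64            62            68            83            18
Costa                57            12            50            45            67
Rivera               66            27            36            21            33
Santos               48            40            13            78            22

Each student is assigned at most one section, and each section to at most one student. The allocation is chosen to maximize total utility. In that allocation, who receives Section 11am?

Optimal: Eriksen→Section 3pm (92 points), Jensen→Section 4pm (62 points), Costa→Section 11am (50 points), Rivera→Section 10am (66 points), Santos→Section 9am (78 points) — total 92+62+50+66+78 = 348 points.
Column-greedy (each section in turn goes to its best remaining student) gives 295 points, worse by 53.
Costa's own top section is Section 3pm (67 points), but forcing Costa→Section 3pm and reassigning the rest optimally gives only 336 points — worse by 12.

Costa receives Section 11am.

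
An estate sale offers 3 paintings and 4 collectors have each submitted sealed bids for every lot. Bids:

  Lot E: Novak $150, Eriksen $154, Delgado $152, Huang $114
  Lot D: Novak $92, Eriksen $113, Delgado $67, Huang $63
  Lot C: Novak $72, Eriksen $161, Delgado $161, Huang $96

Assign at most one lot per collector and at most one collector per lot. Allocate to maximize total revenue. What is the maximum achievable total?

Optimal: Novak→Lot E ($150), Eriksen→Lot D ($113), Delgado→Lot C ($161) — total 150+113+161 = $424.
Max-entry greedy (repeatedly take the single best remaining cell) gives $405, worse by 19.
Next-best assignment: Eriksen→Lot E, Novak→Lot D, Delgado→Lot C = $407.
Swapping Delgado↔Novak (Delgado→Lot E $152, Novak→Lot C $72) loses 87.

Max total: $424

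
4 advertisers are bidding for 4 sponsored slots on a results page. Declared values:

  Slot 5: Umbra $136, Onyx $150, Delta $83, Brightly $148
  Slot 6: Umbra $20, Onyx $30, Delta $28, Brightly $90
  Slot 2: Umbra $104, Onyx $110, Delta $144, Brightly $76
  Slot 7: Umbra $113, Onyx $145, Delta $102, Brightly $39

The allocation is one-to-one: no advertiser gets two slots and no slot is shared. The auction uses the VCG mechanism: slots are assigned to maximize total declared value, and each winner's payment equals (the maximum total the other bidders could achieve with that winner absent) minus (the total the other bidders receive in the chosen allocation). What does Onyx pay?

Onyx pays $35.

Efficient allocation: Umbra→Slot 5 ($136), Onyx→Slot 7 ($145), Delta→Slot 2 ($144), Brightly→Slot 6 ($90); total welfare W = $515.
Onyx receives Slot 7 at value $145, so the others get W − 145 = $370.
Without Onyx: best allocation of the remaining 3 bidders over all 4 slots is Umbra→Slot 7 ($113), Delta→Slot 2 ($144), Brightly→Slot 5 ($148), total $405.
VCG payment = (others' best without Onyx) − (others' welfare with Onyx) = 405 − 370 = $35.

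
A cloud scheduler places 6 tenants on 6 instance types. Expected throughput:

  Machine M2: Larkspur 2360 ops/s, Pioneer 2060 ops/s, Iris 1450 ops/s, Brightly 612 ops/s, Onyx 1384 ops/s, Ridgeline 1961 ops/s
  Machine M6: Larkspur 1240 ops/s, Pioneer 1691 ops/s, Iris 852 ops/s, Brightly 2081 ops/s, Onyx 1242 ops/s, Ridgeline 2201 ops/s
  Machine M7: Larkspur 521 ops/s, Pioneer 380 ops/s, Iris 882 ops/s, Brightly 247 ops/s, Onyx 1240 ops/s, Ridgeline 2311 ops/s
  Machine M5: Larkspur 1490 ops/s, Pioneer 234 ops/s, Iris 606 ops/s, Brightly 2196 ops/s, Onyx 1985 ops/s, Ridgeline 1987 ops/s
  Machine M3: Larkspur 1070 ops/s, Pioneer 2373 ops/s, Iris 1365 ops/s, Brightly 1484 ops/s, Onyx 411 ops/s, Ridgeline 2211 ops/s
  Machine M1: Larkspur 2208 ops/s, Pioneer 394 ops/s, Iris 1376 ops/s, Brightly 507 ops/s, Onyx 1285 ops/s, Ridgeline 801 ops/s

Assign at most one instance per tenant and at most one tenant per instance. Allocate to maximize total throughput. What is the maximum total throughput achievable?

Treat this as an assignment problem: match each tenant to one instance.
Optimal: Larkspur→Machine M2 (2360 ops/s), Pioneer→Machine M3 (2373 ops/s), Iris→Machine M1 (1376 ops/s), Brightly→Machine M6 (2081 ops/s), Onyx→Machine M5 (1985 ops/s), Ridgeline→Machine M7 (2311 ops/s) — total 2360+2373+1376+2081+1985+2311 = 12486 ops/s.
Column-greedy (each instance in turn goes to its best remaining tenant) gives 11746 ops/s, worse by 740.
Swapping Pioneer↔Ridgeline (Pioneer→Machine M7 380 ops/s, Ridgeline→Machine M3 2211 ops/s) loses 2093.
Checked against all permutations: 12486 ops/s is optimal.

Max total: 12486 ops/s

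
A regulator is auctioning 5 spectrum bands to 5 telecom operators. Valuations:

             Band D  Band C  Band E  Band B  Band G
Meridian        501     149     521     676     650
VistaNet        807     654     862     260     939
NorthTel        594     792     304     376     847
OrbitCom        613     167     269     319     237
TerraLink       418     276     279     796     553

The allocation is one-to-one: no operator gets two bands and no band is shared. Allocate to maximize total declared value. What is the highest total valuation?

Max total: $3713M

Optimal: Meridian→Band G ($650M), VistaNet→Band E ($862M), NorthTel→Band C ($792M), OrbitCom→Band D ($613M), TerraLink→Band B ($796M) — total 650+862+792+613+796 = $3713M.
Row-greedy (each operator in turn takes its best remaining band) gives $3299M, worse by 414.
No other one-to-one assignment exceeds $3713M.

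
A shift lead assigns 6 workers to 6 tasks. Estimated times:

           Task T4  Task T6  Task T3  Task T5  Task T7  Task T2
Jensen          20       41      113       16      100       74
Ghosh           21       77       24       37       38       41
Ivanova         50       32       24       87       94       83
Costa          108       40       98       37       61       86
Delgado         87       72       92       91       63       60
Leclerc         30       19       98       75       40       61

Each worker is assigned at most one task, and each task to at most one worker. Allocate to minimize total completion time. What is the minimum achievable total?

Treat this as an assignment problem: match each worker to one task.
Optimal: Jensen→Task T4 (20 min), Ghosh→Task T7 (38 min), Ivanova→Task T3 (24 min), Costa→Task T5 (37 min), Delgado→Task T2 (60 min), Leclerc→Task T6 (19 min) — total 20+38+24+37+60+19 = 198 min.
Row-greedy (each worker in turn takes its cheapest remaining task) gives 201 min, worse by 3.
Next-best assignment: Jensen→Task T5, Ghosh→Task T4, Ivanova→Task T3, Costa→Task T6, Delgado→Task T2, Leclerc→Task T7 = 201 min.
Swapping Ghosh↔Leclerc (Ghosh→Task T6 77 min, Leclerc→Task T7 40 min) adds 60.

Min total: 198 min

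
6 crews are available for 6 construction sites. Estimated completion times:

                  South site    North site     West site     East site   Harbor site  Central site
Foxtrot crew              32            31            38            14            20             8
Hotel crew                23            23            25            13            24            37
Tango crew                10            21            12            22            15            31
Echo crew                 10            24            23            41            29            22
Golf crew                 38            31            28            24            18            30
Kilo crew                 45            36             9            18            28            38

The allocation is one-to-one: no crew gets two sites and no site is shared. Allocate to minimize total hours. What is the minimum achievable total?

Min total: 79 hours

Optimal: Foxtrot crew→Central site (8 hours), Hotel crew→East site (13 hours), Tango crew→North site (21 hours), Echo crew→South site (10 hours), Golf crew→Harbor site (18 hours), Kilo crew→West site (9 hours) — total 8+13+21+10+18+9 = 79 hours.
Min-entry greedy (repeatedly take the single cheapest remaining cell) gives 82 hours, worse by 3.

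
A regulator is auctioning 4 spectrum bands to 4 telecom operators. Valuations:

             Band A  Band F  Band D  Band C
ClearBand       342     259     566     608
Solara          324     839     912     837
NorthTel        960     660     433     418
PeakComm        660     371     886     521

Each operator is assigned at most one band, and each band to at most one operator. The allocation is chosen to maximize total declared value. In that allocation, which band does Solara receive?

Solara receives Band F.

Optimal: ClearBand→Band C ($608M), Solara→Band F ($839M), NorthTel→Band A ($960M), PeakComm→Band D ($886M) — total 608+839+960+886 = $3293M.
Max-entry greedy (repeatedly take the single best remaining cell) gives $2851M, worse by 442.
Checked against all permutations: $3293M is optimal.
Solara's own top band is Band D ($912M), but forcing Solara→Band D and reassigning the rest optimally gives only $2851M — worse by 442.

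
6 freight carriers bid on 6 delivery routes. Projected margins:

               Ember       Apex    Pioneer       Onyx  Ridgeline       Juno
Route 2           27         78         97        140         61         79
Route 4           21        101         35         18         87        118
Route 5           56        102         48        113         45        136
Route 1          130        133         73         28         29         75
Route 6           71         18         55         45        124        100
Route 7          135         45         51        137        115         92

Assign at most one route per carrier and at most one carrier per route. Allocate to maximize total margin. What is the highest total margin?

Maximum total: $725k

Optimal: Ember→Route 1 ($130k), Apex→Route 4 ($101k), Pioneer→Route 2 ($97k), Onyx→Route 7 ($137k), Ridgeline→Route 6 ($124k), Juno→Route 5 ($136k) — total 130+101+97+137+124+136 = $725k.
Column-greedy (each route in turn goes to its best remaining carrier) gives $665k, worse by 60.
Checked against all permutations: $725k is optimal.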